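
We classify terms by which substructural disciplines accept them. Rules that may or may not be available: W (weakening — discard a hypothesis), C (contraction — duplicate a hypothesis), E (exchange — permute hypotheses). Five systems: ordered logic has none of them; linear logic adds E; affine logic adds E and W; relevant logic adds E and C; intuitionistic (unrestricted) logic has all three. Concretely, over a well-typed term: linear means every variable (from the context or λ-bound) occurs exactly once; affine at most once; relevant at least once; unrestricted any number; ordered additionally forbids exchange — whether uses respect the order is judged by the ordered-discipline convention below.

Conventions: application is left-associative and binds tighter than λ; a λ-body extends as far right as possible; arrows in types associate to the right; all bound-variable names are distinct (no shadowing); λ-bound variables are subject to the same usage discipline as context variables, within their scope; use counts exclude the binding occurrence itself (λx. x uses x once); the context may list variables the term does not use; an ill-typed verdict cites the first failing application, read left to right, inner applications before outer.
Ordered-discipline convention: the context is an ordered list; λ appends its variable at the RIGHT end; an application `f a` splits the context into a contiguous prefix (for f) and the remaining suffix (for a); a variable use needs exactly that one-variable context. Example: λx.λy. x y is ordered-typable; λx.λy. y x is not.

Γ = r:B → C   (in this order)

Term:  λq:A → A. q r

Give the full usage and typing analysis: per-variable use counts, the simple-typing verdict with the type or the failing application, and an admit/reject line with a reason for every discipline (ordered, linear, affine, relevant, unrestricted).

variable uses: r ×1; q [bound] ×1
use order (left to right): q, r
typing: ill-typed: argument of type B → C where A is required
ordered ✗ (not simply typable)
linear ✗ (fails simple typing)
affine ✗ (a type mismatch blocks all five)
relevant ✗ (the type mismatch rejects it)
unrestricted ✗ (not simply typable)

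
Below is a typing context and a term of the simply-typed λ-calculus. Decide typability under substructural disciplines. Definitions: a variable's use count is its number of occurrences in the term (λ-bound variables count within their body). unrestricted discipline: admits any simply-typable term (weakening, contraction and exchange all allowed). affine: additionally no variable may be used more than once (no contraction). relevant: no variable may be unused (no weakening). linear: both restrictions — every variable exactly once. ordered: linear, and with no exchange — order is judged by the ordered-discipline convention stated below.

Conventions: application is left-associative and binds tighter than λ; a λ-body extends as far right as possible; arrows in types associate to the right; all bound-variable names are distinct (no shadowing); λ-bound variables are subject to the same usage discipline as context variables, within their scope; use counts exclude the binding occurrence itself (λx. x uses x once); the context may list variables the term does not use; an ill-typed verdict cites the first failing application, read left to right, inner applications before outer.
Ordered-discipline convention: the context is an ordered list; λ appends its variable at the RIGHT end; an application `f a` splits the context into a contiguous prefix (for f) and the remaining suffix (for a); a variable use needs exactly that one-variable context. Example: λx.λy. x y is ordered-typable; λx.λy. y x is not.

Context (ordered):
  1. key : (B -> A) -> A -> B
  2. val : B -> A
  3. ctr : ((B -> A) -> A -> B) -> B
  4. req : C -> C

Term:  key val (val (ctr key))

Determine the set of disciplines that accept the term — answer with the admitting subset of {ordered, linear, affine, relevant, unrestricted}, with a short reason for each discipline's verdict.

admitting disciplines: unrestricted
use counts: key ×2, val ×2, ctr ×1, req ×0
left-to-right use order: key, val, val, ctr, key
typing: the term checks, with type B
ordered ✗ (key ×2, val ×2 used more than once (contraction); req left unused)
linear ✗ (key ×2, val ×2 used more than once (contraction); req left unused)
affine ✗ (key ×2, val ×2 used more than once (contraction))
relevant ✗ (req left unused)
unrestricted ✓ (type-checks (B) and nothing is barred)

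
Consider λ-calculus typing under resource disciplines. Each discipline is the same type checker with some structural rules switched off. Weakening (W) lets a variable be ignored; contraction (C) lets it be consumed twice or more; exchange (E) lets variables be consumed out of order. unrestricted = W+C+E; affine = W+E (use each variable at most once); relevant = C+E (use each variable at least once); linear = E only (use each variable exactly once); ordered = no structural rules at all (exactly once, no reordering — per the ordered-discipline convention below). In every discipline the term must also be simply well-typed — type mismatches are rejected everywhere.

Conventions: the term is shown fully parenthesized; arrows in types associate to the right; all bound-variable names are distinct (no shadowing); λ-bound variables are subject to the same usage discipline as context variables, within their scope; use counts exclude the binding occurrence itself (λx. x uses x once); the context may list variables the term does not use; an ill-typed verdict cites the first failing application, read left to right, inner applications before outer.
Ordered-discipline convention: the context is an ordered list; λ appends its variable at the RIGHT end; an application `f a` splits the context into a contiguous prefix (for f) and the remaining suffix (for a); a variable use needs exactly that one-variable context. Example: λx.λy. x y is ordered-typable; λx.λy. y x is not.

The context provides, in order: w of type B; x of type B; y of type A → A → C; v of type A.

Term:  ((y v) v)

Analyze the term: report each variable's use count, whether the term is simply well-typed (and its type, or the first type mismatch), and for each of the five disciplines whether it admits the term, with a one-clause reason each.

counts: w: 0; x: 0; y: 1; v: 2
use order (left to right): y, v, v
typing: the term checks, with type C
ordered: ✗ — needs contraction — v ×2; w, x never used (weakening)
linear: ✗ — needs contraction — v ×2; w, x never used (weakening)
affine: ✗ — needs contraction — v ×2
relevant: ✗ — w, x never used (weakening)
unrestricted: ✓ — typability at C is all that's needed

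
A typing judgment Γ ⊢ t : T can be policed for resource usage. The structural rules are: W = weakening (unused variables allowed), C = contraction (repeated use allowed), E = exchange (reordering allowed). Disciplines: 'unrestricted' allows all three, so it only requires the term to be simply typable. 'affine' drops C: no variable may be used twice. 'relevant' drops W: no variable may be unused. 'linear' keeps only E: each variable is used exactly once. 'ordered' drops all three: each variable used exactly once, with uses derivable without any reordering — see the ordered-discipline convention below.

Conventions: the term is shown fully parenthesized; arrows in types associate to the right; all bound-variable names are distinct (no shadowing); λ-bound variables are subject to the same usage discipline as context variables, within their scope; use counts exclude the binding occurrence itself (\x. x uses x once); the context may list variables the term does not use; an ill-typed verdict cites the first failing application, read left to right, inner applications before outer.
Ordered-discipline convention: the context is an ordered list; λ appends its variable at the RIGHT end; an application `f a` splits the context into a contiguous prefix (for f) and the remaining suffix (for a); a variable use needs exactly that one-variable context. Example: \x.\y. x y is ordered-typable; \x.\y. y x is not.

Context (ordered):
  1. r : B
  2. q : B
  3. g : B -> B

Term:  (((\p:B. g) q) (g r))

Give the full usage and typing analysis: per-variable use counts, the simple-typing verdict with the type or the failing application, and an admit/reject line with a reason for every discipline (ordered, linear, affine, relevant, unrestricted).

use counts: r: 1; q: 1; g: 2; p (λ-bound): 0
left-to-right use order: g, q, g, r
typing: well-typed at B
ordered: ✗ — needs contraction — g ×2; unused: p — weakening required
linear: ✗ — needs contraction — g ×2; unused: p — weakening required
affine: ✗ — needs contraction — g ×2
relevant: ✗ — unused: p — weakening required
unrestricted: ✓ — well-typed at B; no restrictions here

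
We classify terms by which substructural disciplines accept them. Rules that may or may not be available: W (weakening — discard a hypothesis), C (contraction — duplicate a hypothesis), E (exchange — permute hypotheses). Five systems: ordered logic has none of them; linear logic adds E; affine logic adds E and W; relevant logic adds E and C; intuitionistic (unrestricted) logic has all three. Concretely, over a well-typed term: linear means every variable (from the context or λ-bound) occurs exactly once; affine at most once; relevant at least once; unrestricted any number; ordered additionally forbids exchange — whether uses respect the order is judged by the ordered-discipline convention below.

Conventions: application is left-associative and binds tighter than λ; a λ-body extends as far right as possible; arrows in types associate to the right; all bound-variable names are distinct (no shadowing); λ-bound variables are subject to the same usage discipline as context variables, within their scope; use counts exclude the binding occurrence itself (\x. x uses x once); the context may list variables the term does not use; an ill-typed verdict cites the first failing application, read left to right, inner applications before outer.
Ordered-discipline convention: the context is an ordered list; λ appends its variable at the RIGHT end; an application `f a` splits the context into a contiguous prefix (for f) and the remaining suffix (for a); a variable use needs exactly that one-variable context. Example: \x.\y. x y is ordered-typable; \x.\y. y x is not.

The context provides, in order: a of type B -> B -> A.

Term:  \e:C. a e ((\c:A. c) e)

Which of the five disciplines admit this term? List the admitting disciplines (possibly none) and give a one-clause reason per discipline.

admitted by: none
counts: a=1; e (λ-bound)=2; c (λ-bound)=1
use order (left to right): a, e, c, e
typing: ill-typed: argument of type C where B is required
ordered ✗ (the type mismatch rejects it)
linear ✗ (not simply typable)
affine ✗ (fails simple typing)
relevant ✗ (a type mismatch blocks all five)
unrestricted ✗ (the type mismatch rejects it)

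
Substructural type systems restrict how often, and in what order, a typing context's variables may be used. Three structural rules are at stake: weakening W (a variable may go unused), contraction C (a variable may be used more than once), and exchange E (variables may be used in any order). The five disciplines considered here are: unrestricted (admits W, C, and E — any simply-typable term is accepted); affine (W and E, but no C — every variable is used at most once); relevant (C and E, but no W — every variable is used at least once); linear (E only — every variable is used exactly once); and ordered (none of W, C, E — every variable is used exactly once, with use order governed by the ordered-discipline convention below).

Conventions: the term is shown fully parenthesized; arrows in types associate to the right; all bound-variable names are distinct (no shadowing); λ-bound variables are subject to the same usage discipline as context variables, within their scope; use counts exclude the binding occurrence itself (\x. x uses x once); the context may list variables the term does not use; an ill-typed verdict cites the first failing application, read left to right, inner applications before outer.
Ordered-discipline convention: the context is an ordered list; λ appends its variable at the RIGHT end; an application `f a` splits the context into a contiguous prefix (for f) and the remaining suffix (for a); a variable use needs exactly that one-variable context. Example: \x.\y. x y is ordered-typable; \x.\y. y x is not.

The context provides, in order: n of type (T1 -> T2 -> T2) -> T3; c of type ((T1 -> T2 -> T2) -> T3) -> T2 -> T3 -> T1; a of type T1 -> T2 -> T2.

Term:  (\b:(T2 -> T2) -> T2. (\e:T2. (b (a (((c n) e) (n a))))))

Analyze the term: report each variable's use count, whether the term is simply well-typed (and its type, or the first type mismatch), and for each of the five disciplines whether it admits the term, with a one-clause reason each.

usage: n: 2; c: 1; a: 2; b [bound]: 1; e [bound]: 1
use order (left to right): b, a, c, n, e, n, a
typing: the term checks, with type ((T2 -> T2) -> T2) -> T2 -> T2
ordered: ✗ — repeated use of n ×2, a ×2
linear: ✗ — repeated use of n ×2, a ×2
affine: ✗ — repeated use of n ×2, a ×2
relevant: ✓ — none of n, c, a, b, e goes unused
unrestricted: ✓ — well-typed at ((T2 -> T2) -> T2) -> T2 -> T2; no restrictions here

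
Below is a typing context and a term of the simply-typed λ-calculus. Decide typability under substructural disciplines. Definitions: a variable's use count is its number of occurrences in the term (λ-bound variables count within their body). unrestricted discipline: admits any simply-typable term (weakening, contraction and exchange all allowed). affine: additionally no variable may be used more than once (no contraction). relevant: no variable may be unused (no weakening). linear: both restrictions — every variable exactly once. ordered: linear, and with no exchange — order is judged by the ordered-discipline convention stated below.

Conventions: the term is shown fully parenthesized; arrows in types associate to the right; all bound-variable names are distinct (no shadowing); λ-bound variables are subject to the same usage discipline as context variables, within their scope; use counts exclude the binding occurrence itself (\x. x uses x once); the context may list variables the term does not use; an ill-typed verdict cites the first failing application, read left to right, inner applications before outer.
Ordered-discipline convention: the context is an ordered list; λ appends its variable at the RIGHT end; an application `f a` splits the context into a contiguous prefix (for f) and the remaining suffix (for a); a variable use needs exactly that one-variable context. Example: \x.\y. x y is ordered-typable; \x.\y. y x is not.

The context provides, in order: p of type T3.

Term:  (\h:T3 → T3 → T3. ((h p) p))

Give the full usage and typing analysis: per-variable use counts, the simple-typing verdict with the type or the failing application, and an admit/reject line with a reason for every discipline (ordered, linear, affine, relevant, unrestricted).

usage: p ×2, h (λ-bound) ×1
order of uses: h, p, p
typing: the term checks, with type (T3 → T3 → T3) → T3
ordered: ✗, uses contraction: p ×2
linear: ✗, uses contraction: p ×2
affine: ✗, uses contraction: p ×2
relevant: ✓, p, h: all used, weakening unneeded
unrestricted: ✓, simply typable at (T3 → T3 → T3) → T3; W, C, E all held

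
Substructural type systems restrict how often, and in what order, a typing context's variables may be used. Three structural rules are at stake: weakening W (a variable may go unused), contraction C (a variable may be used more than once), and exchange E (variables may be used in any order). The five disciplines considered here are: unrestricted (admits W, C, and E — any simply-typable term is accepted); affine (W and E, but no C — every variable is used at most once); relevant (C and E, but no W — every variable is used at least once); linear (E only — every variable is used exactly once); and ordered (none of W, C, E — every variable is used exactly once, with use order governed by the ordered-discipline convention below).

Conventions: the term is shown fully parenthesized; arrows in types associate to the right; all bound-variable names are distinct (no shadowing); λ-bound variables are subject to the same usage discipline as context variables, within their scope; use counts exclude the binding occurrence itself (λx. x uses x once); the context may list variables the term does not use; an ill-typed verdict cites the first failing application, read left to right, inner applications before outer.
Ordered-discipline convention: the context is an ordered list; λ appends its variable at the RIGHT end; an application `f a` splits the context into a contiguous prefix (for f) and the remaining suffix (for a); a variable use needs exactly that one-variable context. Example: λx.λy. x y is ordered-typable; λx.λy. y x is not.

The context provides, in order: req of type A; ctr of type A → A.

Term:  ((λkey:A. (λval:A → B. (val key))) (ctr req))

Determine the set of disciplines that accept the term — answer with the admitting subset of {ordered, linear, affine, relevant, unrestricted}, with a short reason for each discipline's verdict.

admitted in: linear, affine, relevant, unrestricted
usage: req ×1; ctr ×1; key (bound) ×1; val (bound) ×1
left-to-right use order: val, key, ctr, req
typing: ✓ — (A → B) → B
ordered: ✗, needs exchange: uses follow val, key, ctr, req
linear: ✓, single use per variable (req, ctr, key, val)
affine: ✓, req, ctr, key, val: no repeats, contraction unneeded
relevant: ✓, at least one use each (req, ctr, key, val)
unrestricted: ✓, typability at (A → B) → B is all that's needed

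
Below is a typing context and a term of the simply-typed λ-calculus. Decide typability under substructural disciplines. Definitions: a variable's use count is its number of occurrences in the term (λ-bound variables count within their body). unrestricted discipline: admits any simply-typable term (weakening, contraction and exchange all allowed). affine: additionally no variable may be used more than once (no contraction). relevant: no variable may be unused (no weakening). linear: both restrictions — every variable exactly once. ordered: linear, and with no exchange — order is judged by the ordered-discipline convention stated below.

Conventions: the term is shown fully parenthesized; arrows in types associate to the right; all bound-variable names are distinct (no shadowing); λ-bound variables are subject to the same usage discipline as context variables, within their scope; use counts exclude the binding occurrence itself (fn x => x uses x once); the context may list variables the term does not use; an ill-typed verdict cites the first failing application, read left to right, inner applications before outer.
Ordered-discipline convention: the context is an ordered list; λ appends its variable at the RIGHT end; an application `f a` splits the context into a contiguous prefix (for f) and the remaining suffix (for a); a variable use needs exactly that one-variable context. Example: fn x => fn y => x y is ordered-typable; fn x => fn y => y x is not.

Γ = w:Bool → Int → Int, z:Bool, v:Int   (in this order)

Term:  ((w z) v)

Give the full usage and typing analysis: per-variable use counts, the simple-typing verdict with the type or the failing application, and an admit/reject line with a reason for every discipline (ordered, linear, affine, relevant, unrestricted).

counts: w=1; z=1; v=1
order of uses: w, z, v
typing: well-typed at Int
ordered ✓ (w, z, v once each; derivable with no W/C/E)
linear ✓ (single use per variable (w, z, v))
affine ✓ (at most one use each (w, z, v))
relevant ✓ (every one of w, z, v appears)
unrestricted ✓ (simply typable at Int; W, C, E all held)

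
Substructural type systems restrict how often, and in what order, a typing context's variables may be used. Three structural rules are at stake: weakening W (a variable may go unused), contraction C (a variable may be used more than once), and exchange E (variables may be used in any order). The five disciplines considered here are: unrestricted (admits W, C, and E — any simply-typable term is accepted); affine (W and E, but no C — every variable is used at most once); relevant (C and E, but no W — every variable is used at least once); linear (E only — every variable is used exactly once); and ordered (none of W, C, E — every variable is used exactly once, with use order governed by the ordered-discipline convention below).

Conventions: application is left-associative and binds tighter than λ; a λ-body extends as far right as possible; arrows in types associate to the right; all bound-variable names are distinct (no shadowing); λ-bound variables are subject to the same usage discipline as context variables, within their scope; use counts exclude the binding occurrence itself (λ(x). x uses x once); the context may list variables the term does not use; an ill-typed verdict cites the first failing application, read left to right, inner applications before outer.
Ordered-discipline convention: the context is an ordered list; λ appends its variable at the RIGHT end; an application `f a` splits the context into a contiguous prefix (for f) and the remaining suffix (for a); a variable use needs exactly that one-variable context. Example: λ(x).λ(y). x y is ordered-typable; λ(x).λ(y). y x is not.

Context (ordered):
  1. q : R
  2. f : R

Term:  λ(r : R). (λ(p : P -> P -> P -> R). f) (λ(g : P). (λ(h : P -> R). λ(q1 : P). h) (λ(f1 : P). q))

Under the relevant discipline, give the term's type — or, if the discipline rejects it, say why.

not well-typed under relevant — unused: r, p, g, q1, f1 — weakening required
use counts: q=1, f=1, r (λ-bound)=0, p (λ-bound)=0, g (λ-bound)=0, h (λ-bound)=1, q1 (λ-bound)=0, f1 (λ-bound)=0
left-to-right use order: f, h, q
typing: well-typed at R -> R
across the five disciplines: ordered ✗ · linear ✗ · affine ✓ · relevant ✗ · unrestricted ✓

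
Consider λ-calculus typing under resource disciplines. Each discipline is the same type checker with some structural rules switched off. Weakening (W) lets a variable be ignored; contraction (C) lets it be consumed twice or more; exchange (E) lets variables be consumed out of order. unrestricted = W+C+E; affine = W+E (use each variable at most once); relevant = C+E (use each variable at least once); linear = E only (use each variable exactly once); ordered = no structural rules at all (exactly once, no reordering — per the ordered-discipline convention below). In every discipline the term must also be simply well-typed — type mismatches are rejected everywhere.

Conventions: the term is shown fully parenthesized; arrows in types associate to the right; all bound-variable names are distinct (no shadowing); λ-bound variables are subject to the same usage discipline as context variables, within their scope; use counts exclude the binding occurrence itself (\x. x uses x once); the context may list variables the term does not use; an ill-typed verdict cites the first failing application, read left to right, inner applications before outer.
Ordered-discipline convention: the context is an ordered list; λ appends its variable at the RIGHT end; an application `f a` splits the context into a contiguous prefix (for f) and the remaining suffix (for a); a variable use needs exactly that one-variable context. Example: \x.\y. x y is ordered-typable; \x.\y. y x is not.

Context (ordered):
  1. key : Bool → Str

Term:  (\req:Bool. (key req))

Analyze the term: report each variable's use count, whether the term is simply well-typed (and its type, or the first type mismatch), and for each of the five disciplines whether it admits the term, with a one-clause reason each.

usage: key: 1×, req [bound]: 1×
uses in reading order: key, req
typing: the term checks, with type Bool → Str
ordered: ✓, key, req: once each, no exchange needed
linear: ✓, single use per variable (key, req)
affine: ✓, no duplicate uses among key, req
relevant: ✓, at least one use each (key, req)
unrestricted: ✓, type-checks (Bool → Str) and nothing is barred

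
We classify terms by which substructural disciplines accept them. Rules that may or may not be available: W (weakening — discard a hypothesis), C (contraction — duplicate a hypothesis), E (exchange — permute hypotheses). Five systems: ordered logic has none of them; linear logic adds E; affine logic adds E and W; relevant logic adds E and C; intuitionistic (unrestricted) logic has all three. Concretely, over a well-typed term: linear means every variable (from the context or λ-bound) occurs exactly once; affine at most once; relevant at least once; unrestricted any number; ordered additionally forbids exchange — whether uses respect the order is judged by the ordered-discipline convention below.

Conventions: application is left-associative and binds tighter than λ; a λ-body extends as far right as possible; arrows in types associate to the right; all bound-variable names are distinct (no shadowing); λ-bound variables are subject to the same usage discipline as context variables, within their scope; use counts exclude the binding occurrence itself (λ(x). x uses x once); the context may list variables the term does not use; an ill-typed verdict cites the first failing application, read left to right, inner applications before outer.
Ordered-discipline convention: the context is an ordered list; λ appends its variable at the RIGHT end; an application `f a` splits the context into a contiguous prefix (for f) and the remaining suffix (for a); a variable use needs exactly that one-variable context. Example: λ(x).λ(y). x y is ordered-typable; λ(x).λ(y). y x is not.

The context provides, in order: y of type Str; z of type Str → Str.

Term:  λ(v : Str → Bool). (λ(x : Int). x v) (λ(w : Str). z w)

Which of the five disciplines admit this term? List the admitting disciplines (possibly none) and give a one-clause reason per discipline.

admitted in: none
counts: y: 0×; z: 1×; v (λ-bound): 1×; x (λ-bound): 1×; w (λ-bound): 1×
left-to-right use order: x, v, z, w
typing: ill-typed: can't apply a value of type Int
ordered ✗ (a type mismatch blocks all five)
linear ✗ (the type mismatch rejects it)
affine ✗ (not simply typable)
relevant ✗ (fails simple typing)
unrestricted ✗ (a type mismatch blocks all five)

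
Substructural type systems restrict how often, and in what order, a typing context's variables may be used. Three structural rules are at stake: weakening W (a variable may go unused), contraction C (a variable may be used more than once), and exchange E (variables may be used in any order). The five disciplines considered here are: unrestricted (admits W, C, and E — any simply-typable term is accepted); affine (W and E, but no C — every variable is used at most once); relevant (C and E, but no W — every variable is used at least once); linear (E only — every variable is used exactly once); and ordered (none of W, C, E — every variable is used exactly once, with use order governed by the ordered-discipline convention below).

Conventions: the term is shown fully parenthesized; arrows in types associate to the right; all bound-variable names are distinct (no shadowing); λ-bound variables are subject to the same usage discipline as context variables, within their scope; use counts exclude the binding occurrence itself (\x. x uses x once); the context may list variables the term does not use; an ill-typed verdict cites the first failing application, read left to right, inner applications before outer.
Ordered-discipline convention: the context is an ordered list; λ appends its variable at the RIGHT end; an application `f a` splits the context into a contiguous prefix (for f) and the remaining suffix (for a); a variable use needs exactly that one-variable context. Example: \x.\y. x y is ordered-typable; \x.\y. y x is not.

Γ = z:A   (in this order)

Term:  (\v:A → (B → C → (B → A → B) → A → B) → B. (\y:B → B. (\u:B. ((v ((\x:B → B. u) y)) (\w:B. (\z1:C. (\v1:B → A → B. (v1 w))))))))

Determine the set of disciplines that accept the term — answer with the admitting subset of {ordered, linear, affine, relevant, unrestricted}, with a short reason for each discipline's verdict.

accepted by: none
counts: z: 0, v (λ-bound): 1, y (λ-bound): 1, u (λ-bound): 1, x (λ-bound): 0, w (λ-bound): 1, z1 (λ-bound): 0, v1 (λ-bound): 1
use order (left to right): v, u, y, v1, w
typing: ill-typed: a function awaiting A gets B
ordered: ✗ — fails simple typing
linear: ✗ — a type mismatch blocks all five
affine: ✗ — the type mismatch rejects it
relevant: ✗ — not simply typable
unrestricted: ✗ — fails simple typing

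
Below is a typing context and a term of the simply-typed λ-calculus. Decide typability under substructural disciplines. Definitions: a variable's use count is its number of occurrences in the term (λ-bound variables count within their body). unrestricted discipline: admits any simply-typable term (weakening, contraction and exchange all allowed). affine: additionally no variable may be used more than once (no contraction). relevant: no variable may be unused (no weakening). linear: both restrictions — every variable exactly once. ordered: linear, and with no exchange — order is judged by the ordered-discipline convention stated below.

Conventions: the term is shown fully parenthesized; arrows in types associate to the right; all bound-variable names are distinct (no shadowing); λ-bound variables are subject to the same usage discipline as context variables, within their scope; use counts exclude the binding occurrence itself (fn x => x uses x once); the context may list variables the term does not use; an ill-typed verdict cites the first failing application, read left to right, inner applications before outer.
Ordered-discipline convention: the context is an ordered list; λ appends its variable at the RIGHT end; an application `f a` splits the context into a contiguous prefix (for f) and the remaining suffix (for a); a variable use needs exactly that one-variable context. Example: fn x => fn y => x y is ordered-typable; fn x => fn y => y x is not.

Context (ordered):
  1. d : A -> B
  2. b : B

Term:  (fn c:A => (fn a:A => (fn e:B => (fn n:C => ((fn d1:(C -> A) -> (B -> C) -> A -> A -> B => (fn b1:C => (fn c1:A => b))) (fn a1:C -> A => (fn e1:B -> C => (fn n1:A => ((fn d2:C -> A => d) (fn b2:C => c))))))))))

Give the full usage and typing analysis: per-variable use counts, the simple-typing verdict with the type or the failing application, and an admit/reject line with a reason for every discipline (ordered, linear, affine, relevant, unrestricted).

variable uses: d: 1×, b: 1×, c [bound]: 1×, a [bound]: 0×, e [bound]: 0×, n [bound]: 0×, d1 [bound]: 0×, b1 [bound]: 0×, c1 [bound]: 0×, a1 [bound]: 0×, e1 [bound]: 0×, n1 [bound]: 0×, d2 [bound]: 0×, b2 [bound]: 0×
order of uses: b, d, c
typing: well-typed — term : A -> A -> B -> C -> C -> A -> B
ordered: ✗ — a, e, n, d1, b1, c1, a1, e1, n1, d2, b2 left unused
linear: ✗ — a, e, n, d1, b1, c1, a1, e1, n1, d2, b2 left unused
affine: ✓ — d, b, c, a, e, n, d1, b1, c1, a1, e1, n1, d2, b2: no repeats, contraction unneeded
relevant: ✗ — a, e, n, d1, b1, c1, a1, e1, n1, d2, b2 left unused
unrestricted: ✓ — simply typable at A -> A -> B -> C -> C -> A -> B; W, C, E all held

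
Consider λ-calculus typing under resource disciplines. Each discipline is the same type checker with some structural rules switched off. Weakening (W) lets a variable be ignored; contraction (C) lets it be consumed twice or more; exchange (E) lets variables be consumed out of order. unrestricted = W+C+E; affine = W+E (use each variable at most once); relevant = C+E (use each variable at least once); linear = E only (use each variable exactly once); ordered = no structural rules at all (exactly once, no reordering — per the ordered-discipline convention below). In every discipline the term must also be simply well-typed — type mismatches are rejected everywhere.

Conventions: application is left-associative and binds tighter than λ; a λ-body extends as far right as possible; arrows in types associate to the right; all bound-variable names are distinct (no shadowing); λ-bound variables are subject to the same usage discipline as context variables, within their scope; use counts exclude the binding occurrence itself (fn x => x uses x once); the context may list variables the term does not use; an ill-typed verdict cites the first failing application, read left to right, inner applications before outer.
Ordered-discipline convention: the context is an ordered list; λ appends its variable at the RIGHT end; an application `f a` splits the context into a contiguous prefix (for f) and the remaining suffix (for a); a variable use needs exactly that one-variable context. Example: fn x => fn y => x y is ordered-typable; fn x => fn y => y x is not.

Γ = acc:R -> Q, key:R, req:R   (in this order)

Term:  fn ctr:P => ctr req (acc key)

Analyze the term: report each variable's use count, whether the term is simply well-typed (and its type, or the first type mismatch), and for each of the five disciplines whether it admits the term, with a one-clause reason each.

use counts: acc: 1×, key: 1×, req: 1×, ctr [bound]: 1×
left-to-right use order: ctr, req, acc, key
typing: ill-typed: non-arrow in function slot: P
ordered: ✗ — not simply typable
linear: ✗ — fails simple typing
affine: ✗ — a type mismatch blocks all five
relevant: ✗ — the type mismatch rejects it
unrestricted: ✗ — not simply typable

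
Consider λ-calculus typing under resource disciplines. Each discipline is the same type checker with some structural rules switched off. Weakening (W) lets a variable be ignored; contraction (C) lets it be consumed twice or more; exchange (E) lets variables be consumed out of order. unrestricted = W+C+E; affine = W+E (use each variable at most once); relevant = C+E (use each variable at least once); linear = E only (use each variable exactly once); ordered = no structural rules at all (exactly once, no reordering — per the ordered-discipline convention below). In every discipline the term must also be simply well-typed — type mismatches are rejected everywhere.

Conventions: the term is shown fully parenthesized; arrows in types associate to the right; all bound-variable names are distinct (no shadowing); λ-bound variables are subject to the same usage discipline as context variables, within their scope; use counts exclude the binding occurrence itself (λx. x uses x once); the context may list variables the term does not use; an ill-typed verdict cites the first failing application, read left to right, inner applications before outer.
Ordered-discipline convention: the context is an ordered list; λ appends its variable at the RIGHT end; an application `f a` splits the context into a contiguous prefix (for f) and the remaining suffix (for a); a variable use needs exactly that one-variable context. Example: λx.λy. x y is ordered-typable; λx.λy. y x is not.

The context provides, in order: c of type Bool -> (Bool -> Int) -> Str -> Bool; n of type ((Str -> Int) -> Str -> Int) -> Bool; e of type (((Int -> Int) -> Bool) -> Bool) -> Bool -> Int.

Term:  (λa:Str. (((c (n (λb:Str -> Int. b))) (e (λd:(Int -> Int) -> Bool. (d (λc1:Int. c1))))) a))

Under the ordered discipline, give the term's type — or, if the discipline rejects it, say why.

term : Str -> Bool
variable uses: c: 1×; n: 1×; e: 1×; a [bound]: 1×; b [bound]: 1×; d [bound]: 1×; c1 [bound]: 1×
left-to-right use order: c, n, b, e, d, c1, a
typing: well-typed at Str -> Bool
summary: ordered ✓ · linear ✓ · affine ✓ · relevant ✓ · unrestricted ✓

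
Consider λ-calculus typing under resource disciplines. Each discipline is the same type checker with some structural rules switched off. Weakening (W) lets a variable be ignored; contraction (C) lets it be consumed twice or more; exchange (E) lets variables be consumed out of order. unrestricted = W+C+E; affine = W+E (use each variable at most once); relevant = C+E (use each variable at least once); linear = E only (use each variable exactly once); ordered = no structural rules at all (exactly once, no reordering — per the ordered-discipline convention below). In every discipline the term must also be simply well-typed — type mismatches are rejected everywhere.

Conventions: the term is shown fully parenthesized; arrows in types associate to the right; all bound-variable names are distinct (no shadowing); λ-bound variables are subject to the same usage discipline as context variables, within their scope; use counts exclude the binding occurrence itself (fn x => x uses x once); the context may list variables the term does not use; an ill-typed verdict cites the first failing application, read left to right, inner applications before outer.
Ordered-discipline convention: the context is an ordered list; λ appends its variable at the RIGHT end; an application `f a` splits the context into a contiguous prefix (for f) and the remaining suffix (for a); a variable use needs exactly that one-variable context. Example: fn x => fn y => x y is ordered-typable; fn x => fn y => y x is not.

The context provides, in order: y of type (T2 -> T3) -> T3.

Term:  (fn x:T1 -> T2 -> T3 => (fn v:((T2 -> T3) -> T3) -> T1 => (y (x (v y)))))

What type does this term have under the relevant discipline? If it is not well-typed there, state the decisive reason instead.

term : (T1 -> T2 -> T3) -> (((T2 -> T3) -> T3) -> T1) -> T3
counts: y ×2; x [bound] ×1; v [bound] ×1
left-to-right use order: y, x, v, y
typing: well-typed — term : (T1 -> T2 -> T3) -> (((T2 -> T3) -> T3) -> T1) -> T3
across the five disciplines: ordered ✗ | linear ✗ | affine ✗ | relevant ✓ | unrestricted ✓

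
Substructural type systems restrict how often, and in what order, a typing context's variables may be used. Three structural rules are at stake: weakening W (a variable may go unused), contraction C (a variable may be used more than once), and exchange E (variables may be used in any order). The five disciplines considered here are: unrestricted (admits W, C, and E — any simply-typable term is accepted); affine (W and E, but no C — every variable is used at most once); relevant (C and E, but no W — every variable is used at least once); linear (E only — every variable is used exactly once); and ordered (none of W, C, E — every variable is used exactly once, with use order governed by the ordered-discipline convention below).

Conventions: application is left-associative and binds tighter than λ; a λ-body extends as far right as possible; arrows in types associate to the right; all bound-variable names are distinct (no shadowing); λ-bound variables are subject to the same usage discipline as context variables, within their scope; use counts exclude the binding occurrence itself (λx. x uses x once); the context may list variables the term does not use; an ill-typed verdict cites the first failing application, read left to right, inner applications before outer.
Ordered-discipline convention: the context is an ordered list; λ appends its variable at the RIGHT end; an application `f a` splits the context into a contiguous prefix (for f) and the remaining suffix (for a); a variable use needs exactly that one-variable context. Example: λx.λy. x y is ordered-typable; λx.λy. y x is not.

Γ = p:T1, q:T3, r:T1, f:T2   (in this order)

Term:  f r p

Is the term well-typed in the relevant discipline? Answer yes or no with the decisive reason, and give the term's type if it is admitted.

no — the type mismatch rejects it
variable uses: p ×1; q ×0; r ×1; f ×1
use order (left to right): f, r, p
typing: ill-typed: non-function type T2 applied to an argument
across the five disciplines: ordered ✗ | linear ✗ | affine ✗ | relevant ✗ | unrestricted ✗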